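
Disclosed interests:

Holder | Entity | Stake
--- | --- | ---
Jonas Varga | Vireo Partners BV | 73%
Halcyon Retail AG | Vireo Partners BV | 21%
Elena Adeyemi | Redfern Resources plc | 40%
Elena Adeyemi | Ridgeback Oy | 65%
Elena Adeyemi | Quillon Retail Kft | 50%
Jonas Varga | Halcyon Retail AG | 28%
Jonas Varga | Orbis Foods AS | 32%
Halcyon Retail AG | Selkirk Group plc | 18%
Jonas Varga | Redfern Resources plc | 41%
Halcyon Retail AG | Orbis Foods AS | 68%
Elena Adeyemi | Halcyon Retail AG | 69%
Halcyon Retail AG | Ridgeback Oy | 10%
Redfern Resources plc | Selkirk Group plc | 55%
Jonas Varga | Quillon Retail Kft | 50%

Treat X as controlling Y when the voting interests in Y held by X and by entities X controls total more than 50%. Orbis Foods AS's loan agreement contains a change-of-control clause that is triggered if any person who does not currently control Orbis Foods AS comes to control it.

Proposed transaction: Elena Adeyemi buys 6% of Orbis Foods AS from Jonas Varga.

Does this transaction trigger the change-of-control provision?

No

The purchase adds only to Elena's holdings (Jonas's stake shrinks), so Elena is the only person who could newly come to control Orbis.
Elena holds 69% of Halcyon, so Elena controls Halcyon.
Halcyon holds 68% of Orbis, so Elena controls Orbis.
So Elena already controls Orbis before the transaction.
After the purchase, Elena holds 6% of Orbis directly, and Jonas's stake falls to 26%.
Elena controlled Orbis already, so this is not a new person acquiring control; every other person's position is unchanged or reduced.
No new person acquires control, so the clause is not triggered.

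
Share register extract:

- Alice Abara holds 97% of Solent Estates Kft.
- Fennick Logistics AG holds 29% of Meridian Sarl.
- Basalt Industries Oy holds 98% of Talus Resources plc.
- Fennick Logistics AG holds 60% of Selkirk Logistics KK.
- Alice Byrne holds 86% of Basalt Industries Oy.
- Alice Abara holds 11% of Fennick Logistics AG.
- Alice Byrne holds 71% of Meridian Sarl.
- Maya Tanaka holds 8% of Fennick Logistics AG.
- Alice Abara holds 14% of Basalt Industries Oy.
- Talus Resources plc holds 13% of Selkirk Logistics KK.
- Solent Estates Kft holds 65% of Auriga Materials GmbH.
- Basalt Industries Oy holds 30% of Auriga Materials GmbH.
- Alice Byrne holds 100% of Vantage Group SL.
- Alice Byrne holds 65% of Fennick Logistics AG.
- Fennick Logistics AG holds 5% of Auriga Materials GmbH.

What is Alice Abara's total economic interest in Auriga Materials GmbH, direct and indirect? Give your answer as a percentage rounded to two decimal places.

67.80%

Alice Abara reaches Auriga along 3 paths.
Via Solent: 97% × 65% = 63.05%.
Via Basalt: 14% × 30% = 4.2%.
Via Fennick: 11% × 5% = 0.55%.
Total: 63.05% + 4.2% + 0.55% = 67.8%.
Rounded: 67.80%.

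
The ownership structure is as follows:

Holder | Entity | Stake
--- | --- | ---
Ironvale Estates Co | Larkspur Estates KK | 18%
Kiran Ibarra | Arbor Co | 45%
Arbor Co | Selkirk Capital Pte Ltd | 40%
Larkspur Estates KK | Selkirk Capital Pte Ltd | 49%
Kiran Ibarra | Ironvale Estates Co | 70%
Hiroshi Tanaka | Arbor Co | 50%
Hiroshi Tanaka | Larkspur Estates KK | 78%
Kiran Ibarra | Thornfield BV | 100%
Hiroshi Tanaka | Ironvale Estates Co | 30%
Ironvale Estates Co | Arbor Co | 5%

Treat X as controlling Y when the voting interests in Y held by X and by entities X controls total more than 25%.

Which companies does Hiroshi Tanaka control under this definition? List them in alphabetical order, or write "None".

Arbor Co, Ironvale Estates Co, Larkspur Estates KK, Selkirk Capital Pte Ltd

Hiroshi holds 30% of Ironvale, so Hiroshi controls Ironvale.
Ironvale and Hiroshi together hold 5% + 50% = 55% of Arbor, so Hiroshi controls Arbor.
Hiroshi and Ironvale together hold 78% + 18% = 96% of Larkspur, so Hiroshi controls Larkspur.
Arbor and Larkspur together hold 40% + 49% = 89% of Selkirk, so Hiroshi controls Selkirk.
No other company's threshold is met.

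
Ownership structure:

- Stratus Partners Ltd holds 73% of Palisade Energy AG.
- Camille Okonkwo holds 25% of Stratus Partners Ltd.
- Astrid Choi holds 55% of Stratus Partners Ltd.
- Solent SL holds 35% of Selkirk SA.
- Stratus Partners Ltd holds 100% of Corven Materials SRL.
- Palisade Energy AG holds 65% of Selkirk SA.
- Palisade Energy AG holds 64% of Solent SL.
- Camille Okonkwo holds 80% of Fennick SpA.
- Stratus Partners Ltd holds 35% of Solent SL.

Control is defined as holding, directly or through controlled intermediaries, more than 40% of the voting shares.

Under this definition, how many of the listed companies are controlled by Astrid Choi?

5

Astrid holds 55% of Stratus, so Astrid controls Stratus.
Stratus holds 73% of Palisade, so Astrid controls Palisade.
Stratus and Palisade together hold 35% + 64% = 99% of Solent, so Astrid controls Solent.
Stratus holds 100% of Corven, so Astrid controls Corven.
Palisade and Solent together hold 65% + 35% = 100% of Selkirk, so Astrid controls Selkirk.
No other company's threshold is met.
Astrid controls 5 companies.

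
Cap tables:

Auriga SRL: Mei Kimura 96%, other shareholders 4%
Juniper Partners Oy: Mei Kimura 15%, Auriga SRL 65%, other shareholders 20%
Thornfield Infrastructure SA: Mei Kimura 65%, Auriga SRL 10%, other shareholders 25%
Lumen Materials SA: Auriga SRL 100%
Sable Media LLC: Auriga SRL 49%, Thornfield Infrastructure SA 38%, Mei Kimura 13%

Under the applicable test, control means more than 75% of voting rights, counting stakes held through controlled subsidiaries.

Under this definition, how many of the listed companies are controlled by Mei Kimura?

3

Mei holds 96% of Auriga, so Mei controls Auriga.
Mei and Auriga together hold 15% + 65% = 80% of Juniper, so Mei controls Juniper.
Auriga holds 100% of Lumen, so Mei controls Lumen.
No other company's threshold is met.
Mei controls 3 companies.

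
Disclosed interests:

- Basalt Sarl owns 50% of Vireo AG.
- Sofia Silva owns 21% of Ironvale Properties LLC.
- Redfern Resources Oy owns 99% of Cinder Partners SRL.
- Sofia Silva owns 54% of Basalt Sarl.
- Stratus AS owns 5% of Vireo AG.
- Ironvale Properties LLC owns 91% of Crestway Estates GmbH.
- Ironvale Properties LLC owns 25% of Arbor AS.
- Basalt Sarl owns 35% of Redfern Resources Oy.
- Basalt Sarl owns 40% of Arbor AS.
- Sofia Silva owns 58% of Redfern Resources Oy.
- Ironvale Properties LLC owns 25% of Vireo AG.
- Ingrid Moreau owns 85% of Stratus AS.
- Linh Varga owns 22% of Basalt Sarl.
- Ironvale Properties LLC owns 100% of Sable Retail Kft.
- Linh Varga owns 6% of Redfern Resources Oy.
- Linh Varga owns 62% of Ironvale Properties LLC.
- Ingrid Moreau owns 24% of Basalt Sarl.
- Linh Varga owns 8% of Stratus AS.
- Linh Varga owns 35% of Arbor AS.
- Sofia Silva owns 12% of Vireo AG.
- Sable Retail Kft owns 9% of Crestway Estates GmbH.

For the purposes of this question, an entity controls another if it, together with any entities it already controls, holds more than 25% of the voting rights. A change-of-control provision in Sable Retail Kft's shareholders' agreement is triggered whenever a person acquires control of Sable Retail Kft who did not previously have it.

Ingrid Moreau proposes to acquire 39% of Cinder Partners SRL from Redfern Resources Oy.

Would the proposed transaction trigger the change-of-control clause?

No

The purchase adds only to Ingrid's holdings (Redfern's stake shrinks), so Ingrid is the only person who could newly come to control Sable.
Ingrid holds 85% of Stratus, so Ingrid controls Stratus.
Neither Ingrid nor any entity Ingrid controls holds any voting interest in Sable.
So before the transaction, Ingrid does not control Sable.
After the purchase, Ingrid holds 39% of Cinder directly, and Redfern's stake falls to 60%.
Ingrid holds 39% of Cinder, so Ingrid controls Cinder.
After the transaction, neither Ingrid nor any entity Ingrid controls holds a voting interest in Sable, so Ingrid still does not control it.
No new person acquires control, so the clause is not triggered.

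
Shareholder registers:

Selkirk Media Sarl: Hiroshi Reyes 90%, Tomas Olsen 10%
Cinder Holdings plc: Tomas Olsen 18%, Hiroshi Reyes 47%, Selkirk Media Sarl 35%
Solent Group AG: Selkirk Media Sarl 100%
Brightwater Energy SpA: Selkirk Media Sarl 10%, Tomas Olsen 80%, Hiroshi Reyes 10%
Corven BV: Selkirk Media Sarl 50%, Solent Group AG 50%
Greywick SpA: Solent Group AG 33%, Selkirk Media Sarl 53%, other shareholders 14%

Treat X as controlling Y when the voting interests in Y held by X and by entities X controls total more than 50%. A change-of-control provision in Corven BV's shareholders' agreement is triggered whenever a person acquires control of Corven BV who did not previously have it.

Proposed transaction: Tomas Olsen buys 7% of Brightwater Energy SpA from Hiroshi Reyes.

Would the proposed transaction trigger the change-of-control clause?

The purchase adds only to Tomas's holdings (Hiroshi's stake shrinks), so Tomas is the only person who could newly come to control Corven.
Tomas holds 80% of Brightwater, so Tomas controls Brightwater.
Neither Tomas nor any entity Tomas controls holds any voting interest in Corven.
So before the transaction, Tomas does not control Corven.
After the purchase, Tomas's direct stake in Brightwater rises to 80% + 7% = 87%, and Hiroshi's stake falls to 3%.
Tomas holds 87% of Brightwater, so Tomas controls Brightwater.
After the transaction, neither Tomas nor any entity Tomas controls holds a voting interest in Corven, so Tomas still does not control it.
No new person acquires control, so the clause is not triggered.

No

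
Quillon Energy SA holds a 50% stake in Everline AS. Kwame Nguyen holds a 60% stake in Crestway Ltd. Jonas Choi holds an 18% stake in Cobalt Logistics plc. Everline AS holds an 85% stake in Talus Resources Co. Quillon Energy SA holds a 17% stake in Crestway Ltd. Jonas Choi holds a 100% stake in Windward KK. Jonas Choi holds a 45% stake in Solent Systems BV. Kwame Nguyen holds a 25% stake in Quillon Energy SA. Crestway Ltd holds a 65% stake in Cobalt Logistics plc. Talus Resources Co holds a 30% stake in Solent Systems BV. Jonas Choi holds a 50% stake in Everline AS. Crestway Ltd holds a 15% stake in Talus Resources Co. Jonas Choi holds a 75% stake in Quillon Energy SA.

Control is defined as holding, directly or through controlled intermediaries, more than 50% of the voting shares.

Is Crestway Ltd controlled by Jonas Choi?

No

Jonas holds 75% of Quillon, so Jonas controls Quillon.
Jonas holds 100% of Windward, so Jonas controls Windward.
Quillon and Jonas together hold 50% + 50% = 100% of Everline, so Jonas controls Everline.
Everline holds 85% of Talus, so Jonas controls Talus.
Talus and Jonas together hold 30% + 45% = 75% of Solent, so Jonas controls Solent.
In Crestway, Jonas's side holds only 17%, not > 50%.
So Jonas does not control Crestway.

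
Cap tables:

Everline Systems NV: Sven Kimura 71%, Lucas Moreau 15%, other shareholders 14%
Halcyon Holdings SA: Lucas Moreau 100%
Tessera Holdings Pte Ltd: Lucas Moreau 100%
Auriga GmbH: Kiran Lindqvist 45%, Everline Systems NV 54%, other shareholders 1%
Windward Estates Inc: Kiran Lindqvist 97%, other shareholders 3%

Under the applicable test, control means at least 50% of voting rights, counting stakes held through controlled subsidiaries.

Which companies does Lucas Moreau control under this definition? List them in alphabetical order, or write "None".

Lucas holds 100% of Halcyon, so Lucas controls Halcyon.
Lucas holds 100% of Tessera, so Lucas controls Tessera.
No other company's threshold is met.

Halcyon Holdings SA, Tessera Holdings Pte Ltd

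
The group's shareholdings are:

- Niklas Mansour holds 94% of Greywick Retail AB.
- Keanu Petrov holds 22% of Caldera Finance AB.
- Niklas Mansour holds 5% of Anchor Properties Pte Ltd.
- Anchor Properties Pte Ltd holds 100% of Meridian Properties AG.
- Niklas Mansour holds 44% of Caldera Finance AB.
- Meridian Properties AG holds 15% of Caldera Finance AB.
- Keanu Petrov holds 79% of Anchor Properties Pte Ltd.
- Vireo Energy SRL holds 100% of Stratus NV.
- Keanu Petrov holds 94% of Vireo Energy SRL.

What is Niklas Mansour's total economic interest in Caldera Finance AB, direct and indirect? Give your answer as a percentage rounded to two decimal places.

Niklas reaches Caldera along 2 paths.
Via Anchor → Meridian: 5% × 100% × 15% = 0.75%.
Direct stake: 44% = 44%.
Total: 0.75% + 44% = 44.75%.

44.75%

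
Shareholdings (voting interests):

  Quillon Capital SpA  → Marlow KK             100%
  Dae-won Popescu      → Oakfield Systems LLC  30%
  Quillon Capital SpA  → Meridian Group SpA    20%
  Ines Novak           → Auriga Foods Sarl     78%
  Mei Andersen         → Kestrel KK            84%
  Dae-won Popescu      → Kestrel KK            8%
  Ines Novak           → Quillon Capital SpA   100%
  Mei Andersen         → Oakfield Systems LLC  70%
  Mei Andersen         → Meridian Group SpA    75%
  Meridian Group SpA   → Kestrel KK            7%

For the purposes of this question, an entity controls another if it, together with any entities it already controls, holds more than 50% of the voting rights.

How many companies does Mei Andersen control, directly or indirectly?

Mei holds 70% of Oakfield, so Mei controls Oakfield.
Mei holds 75% of Meridian, so Mei controls Meridian.
Mei and Meridian together hold 84% + 7% = 91% of Kestrel, so Mei controls Kestrel.
No other company's threshold is met.
Mei controls 3 companies.

3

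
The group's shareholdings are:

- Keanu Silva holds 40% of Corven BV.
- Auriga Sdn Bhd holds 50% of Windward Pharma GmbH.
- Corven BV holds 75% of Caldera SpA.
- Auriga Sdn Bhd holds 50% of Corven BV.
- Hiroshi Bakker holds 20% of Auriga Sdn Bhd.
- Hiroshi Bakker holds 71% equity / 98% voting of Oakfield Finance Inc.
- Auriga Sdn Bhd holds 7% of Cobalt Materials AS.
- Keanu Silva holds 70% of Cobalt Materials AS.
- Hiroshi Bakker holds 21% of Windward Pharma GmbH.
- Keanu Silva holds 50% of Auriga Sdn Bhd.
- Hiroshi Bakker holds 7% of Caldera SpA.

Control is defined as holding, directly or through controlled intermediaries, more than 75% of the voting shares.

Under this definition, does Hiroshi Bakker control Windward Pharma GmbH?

Hiroshi holds 98% of Oakfield, so Hiroshi controls Oakfield.
In Windward, Hiroshi's side holds only 21%, not > 75%.
So Hiroshi does not control Windward.

No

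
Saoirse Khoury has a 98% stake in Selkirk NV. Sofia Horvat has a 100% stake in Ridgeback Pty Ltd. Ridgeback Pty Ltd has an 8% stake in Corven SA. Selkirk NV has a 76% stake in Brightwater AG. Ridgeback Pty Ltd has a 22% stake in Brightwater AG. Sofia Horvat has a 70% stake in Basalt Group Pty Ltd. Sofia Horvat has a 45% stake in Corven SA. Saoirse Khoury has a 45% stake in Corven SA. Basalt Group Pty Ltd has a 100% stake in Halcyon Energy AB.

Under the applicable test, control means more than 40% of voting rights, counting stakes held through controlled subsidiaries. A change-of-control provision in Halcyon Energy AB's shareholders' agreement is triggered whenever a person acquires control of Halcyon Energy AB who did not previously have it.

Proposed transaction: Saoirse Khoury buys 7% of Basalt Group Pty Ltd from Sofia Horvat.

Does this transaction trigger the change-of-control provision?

No

The purchase adds only to Saoirse's holdings (Sofia's stake shrinks), so Saoirse is the only person who could newly come to control Halcyon.
Saoirse holds 98% of Selkirk, so Saoirse controls Selkirk.
Saoirse holds 45% of Corven, so Saoirse controls Corven.
Selkirk holds 76% of Brightwater, so Saoirse controls Brightwater.
Neither Saoirse nor any entity Saoirse controls holds any voting interest in Halcyon.
So before the transaction, Saoirse does not control Halcyon.
After the purchase, Saoirse holds 7% of Basalt directly, and Sofia's stake falls to 63%.
Saoirse's side now holds 7% of Basalt, not > 40%, so Saoirse still does not control Basalt.
After the transaction, neither Saoirse nor any entity Saoirse controls holds a voting interest in Halcyon, so Saoirse still does not control it.
No new person acquires control, so the clause is not triggered.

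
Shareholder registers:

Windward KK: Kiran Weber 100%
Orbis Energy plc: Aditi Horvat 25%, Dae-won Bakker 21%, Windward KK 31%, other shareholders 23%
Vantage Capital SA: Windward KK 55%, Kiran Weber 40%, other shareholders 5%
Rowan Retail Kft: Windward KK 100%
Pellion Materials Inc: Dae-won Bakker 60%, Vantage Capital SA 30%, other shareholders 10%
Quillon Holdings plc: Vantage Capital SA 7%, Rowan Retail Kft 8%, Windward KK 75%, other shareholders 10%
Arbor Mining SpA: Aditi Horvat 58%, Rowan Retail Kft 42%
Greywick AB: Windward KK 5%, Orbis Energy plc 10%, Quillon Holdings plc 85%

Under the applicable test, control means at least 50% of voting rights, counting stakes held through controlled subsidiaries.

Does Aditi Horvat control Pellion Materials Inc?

Aditi holds 58% of Arbor, so Aditi controls Arbor.
Neither Aditi nor any entity Aditi controls holds any voting interest in Pellion.
So Aditi does not control Pellion.

No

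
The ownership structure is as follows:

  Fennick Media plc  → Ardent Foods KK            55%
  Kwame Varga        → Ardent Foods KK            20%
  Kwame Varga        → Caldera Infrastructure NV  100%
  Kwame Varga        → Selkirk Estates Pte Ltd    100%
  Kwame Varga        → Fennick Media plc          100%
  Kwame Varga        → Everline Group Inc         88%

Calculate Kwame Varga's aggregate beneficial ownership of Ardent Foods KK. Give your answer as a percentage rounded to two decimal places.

75.00%

Kwame reaches Ardent along 2 paths.
Via Fennick: 100% × 55% = 55%.
Direct stake: 20% = 20%.
Total: 55% + 20% = 75%.
Rounded: 75.00%.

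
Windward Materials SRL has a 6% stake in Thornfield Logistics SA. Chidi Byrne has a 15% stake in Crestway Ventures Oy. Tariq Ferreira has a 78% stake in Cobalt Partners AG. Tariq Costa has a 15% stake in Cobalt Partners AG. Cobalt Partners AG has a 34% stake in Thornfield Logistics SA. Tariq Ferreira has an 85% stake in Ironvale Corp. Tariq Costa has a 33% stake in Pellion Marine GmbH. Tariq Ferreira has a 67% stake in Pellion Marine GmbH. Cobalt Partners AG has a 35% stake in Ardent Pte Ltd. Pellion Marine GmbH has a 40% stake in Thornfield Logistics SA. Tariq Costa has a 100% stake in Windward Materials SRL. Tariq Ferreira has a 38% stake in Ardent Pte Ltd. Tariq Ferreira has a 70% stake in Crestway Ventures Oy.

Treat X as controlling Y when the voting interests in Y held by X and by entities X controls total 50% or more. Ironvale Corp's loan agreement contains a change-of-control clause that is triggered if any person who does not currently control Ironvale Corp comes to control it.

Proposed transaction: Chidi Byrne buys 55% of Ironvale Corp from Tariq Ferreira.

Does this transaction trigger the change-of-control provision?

Yes

The purchase adds only to Chidi's holdings (Tariq Ferreira's stake shrinks), so Chidi is the only person who could newly come to control Ironvale.
Chidi's largest direct stake is 15% in Crestway, which does not meet the threshold, so Chidi controls no company.
Neither Chidi nor any entity Chidi controls holds any voting interest in Ironvale.
So before the transaction, Chidi does not control Ironvale.
After the purchase, Chidi holds 55% of Ironvale directly, and Tariq Ferreira's stake falls to 30%.
Chidi holds 55% of Ironvale, so Chidi controls Ironvale.
Chidi did not control Ironvale before and does after, so the clause is triggered.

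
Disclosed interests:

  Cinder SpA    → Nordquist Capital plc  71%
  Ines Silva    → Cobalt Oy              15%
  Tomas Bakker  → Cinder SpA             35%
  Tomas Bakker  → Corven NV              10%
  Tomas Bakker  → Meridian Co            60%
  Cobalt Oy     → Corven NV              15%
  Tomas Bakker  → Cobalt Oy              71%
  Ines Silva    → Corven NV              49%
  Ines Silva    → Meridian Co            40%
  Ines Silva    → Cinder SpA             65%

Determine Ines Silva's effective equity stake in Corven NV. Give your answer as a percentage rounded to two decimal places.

Ines reaches Corven along 2 paths.
Direct stake: 49% = 49%.
Via Cobalt: 15% × 15% = 2.25%.
Total: 49% + 2.25% = 51.25%.

51.25%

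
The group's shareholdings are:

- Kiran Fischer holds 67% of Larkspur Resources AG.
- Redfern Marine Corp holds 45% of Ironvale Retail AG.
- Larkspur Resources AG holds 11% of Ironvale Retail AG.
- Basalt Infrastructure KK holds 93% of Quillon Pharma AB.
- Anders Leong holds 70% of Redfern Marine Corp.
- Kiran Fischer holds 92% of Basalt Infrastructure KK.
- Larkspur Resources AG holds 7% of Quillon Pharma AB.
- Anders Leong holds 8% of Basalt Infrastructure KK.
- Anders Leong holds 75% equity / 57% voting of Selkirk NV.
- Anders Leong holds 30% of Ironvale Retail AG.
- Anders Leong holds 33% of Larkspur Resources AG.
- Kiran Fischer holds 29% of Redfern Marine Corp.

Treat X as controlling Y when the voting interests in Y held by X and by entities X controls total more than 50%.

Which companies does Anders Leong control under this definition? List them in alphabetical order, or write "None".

Anders holds 70% of Redfern, so Anders controls Redfern.
Anders and Redfern together hold 30% + 45% = 75% of Ironvale, so Anders controls Ironvale.
Anders holds 57% of Selkirk, so Anders controls Selkirk.
No other company's threshold is met.

Ironvale Retail AG, Redfern Marine Corp, Selkirk NV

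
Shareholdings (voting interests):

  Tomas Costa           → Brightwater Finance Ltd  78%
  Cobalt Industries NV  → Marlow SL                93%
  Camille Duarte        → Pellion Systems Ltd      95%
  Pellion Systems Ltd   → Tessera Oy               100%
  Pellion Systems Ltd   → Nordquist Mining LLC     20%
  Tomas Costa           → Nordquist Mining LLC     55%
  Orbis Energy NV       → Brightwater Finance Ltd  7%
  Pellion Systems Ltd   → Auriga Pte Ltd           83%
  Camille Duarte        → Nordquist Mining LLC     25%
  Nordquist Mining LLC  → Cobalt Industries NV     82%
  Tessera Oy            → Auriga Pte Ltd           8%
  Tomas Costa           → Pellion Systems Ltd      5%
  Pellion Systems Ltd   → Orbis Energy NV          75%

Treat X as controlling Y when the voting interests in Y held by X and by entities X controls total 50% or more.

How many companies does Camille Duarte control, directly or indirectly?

4

Camille holds 95% of Pellion, so Camille controls Pellion.
Pellion holds 75% of Orbis, so Camille controls Orbis.
Pellion holds 100% of Tessera, so Camille controls Tessera.
Tessera and Pellion together hold 8% + 83% = 91% of Auriga, so Camille controls Auriga.
No other company's threshold is met.
Camille controls 4 companies.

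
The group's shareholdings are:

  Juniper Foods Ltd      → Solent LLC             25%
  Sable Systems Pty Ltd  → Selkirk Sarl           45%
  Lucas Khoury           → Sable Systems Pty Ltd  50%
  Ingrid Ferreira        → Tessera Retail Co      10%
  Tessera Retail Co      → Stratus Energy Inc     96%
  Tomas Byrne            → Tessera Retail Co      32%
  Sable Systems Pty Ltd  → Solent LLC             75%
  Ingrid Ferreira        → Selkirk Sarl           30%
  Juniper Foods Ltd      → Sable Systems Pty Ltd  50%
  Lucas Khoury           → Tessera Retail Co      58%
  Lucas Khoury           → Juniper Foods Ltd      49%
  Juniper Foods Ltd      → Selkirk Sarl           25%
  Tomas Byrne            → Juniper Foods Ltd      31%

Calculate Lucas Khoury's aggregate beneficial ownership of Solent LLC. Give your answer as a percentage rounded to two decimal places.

Lucas reaches Solent along 3 paths.
Via Sable: 50% × 75% = 37.5%.
Via Juniper → Sable: 49% × 50% × 75% = 18.375%.
Via Juniper: 49% × 25% = 12.25%.
Total: 37.5% + 18.375% + 12.25% = 68.125%.
Rounded: 68.13%.

68.13%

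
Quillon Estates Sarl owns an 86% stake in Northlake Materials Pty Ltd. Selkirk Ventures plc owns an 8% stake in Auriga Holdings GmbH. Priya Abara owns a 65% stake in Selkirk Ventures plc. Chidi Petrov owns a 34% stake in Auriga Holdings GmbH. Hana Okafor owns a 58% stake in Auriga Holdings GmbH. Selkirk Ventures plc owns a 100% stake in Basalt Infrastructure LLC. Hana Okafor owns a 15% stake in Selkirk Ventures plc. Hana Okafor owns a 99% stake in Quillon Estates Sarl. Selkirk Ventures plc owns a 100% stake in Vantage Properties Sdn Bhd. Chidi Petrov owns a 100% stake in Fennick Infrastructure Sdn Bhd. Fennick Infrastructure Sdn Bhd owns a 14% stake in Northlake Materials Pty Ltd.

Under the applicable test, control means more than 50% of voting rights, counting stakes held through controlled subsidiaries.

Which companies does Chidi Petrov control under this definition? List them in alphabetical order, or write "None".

Fennick Infrastructure Sdn Bhd

Chidi holds 100% of Fennick, so Chidi controls Fennick.
No other company's threshold is met.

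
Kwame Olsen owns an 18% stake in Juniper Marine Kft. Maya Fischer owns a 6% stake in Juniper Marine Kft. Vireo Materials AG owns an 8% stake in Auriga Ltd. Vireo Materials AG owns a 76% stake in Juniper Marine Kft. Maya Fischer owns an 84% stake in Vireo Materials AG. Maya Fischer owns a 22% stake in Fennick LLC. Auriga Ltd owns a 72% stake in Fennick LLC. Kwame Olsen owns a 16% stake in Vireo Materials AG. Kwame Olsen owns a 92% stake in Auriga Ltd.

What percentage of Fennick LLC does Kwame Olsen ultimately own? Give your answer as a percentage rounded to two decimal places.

Kwame reaches Fennick along 2 paths.
Via Vireo → Auriga: 16% × 8% × 72% = 0.9216%.
Via Auriga: 92% × 72% = 66.24%.
Total: 0.9216% + 66.24% = 67.1616%.
Rounded: 67.16%.

67.16%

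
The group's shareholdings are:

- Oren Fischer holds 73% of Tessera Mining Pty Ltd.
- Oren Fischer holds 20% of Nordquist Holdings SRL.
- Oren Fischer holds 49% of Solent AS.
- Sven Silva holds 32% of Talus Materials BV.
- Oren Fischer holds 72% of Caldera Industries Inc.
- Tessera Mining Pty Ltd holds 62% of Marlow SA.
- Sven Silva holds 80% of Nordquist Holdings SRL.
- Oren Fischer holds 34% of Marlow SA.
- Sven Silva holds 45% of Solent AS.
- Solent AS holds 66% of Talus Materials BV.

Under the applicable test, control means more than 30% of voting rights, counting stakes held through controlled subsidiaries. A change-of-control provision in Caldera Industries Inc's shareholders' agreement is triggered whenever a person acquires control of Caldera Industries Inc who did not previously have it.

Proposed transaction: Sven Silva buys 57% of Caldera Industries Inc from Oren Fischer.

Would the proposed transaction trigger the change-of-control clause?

Yes

The purchase adds only to Sven's holdings (Oren's stake shrinks), so Sven is the only person who could newly come to control Caldera.
Sven holds 45% of Solent, so Sven controls Solent.
Sven holds 80% of Nordquist, so Sven controls Nordquist.
Sven and Solent together hold 32% + 66% = 98% of Talus, so Sven controls Talus.
Neither Sven nor any entity Sven controls holds any voting interest in Caldera.
So before the transaction, Sven does not control Caldera.
After the purchase, Sven holds 57% of Caldera directly, and Oren's stake falls to 15%.
Sven holds 57% of Caldera, so Sven controls Caldera.
Sven did not control Caldera before and does after, so the clause is triggered.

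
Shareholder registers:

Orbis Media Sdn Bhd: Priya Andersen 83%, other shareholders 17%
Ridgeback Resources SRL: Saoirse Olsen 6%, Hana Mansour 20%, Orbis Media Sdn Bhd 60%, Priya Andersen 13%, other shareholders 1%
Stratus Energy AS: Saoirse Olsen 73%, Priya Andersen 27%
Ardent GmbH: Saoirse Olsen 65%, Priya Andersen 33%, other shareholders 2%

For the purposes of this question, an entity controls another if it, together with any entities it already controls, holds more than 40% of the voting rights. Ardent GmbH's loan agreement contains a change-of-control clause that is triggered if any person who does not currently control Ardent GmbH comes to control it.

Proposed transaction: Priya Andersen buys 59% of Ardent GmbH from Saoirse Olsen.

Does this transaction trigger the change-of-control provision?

Yes

The purchase adds only to Priya's holdings (Saoirse's stake shrinks), so Priya is the only person who could newly come to control Ardent.
Priya holds 83% of Orbis, so Priya controls Orbis.
Orbis and Priya together hold 60% + 13% = 73% of Ridgeback, so Priya controls Ridgeback.
In Ardent, Priya's side holds only 33%, not > 40%.
So before the transaction, Priya does not control Ardent.
After the purchase, Priya's direct stake in Ardent rises to 33% + 59% = 92%, and Saoirse's stake falls to 6%.
Priya holds 92% of Ardent, so Priya controls Ardent.
Priya did not control Ardent before and does after, so the clause is triggered.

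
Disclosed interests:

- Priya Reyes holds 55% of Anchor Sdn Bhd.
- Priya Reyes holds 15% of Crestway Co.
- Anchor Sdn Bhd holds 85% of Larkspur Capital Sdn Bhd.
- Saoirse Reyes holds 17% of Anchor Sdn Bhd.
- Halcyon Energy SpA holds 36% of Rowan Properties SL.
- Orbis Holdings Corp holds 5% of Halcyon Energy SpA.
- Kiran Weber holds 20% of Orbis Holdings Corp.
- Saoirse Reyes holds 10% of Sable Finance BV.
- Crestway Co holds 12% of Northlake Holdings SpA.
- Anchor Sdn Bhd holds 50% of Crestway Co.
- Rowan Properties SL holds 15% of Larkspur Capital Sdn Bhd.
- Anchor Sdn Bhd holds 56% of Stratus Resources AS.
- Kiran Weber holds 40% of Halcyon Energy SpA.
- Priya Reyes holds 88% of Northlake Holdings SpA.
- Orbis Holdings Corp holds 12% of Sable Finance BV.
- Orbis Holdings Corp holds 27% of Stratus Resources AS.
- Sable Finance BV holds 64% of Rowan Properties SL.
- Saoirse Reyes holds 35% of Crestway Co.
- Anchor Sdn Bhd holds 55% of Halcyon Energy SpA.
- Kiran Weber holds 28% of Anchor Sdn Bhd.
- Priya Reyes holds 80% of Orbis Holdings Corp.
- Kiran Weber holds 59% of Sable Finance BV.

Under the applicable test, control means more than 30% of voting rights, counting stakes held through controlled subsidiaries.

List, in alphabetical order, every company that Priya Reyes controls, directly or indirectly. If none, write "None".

Priya holds 80% of Orbis, so Priya controls Orbis.
Priya holds 55% of Anchor, so Priya controls Anchor.
Priya and Anchor together hold 15% + 50% = 65% of Crestway, so Priya controls Crestway.
Anchor and Orbis together hold 55% + 5% = 60% of Halcyon, so Priya controls Halcyon.
Anchor and Orbis together hold 56% + 27% = 83% of Stratus, so Priya controls Stratus.
Halcyon holds 36% of Rowan, so Priya controls Rowan.
Priya and Crestway together hold 88% + 12% = 100% of Northlake, so Priya controls Northlake.
Anchor and Rowan together hold 85% + 15% = 100% of Larkspur, so Priya controls Larkspur.
No other company's threshold is met.

Anchor Sdn Bhd, Crestway Co, Halcyon Energy SpA, Larkspur Capital Sdn Bhd, Northlake Holdings SpA, Orbis Holdings Corp, Rowan Properties SL, Stratus Resources AS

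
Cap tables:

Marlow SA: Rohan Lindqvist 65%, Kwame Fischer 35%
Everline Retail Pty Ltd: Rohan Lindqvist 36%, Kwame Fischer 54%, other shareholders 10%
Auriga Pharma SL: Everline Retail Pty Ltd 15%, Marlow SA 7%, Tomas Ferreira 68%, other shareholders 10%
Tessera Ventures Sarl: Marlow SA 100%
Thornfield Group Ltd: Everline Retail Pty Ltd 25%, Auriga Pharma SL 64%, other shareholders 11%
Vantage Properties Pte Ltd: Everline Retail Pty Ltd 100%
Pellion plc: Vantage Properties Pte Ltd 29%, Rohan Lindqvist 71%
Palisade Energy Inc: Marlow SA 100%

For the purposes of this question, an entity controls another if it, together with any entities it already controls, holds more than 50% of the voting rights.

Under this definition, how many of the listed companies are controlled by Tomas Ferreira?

Tomas holds 68% of Auriga, so Tomas controls Auriga.
Auriga holds 64% of Thornfield, so Tomas controls Thornfield.
No other company's threshold is met.
Tomas controls 2 companies.

2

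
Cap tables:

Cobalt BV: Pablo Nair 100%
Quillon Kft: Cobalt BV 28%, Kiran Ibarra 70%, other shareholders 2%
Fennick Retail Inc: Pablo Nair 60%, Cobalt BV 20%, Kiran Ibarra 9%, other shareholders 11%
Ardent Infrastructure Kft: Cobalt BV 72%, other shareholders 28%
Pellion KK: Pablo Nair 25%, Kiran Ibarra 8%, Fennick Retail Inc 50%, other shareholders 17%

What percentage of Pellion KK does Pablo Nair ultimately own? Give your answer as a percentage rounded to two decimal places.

Pablo reaches Pellion along 3 paths.
Direct stake: 25% = 25%.
Via Fennick: 60% × 50% = 30%.
Via Cobalt → Fennick: 100% × 20% × 50% = 10%.
Total: 25% + 30% + 10% = 65%.
Rounded: 65.00%.

65.00%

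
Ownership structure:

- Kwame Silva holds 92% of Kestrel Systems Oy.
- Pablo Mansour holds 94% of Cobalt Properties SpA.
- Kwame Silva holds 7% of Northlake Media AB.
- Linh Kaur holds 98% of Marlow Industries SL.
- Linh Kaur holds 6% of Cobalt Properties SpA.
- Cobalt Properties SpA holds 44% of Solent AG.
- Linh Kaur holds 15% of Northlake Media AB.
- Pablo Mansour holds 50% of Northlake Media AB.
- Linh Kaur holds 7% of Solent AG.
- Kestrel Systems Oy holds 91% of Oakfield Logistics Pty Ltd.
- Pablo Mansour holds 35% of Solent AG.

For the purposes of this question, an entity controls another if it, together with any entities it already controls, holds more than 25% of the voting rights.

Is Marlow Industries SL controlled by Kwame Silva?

No

Kwame holds 92% of Kestrel, so Kwame controls Kestrel.
Kestrel holds 91% of Oakfield, so Kwame controls Oakfield.
Neither Kwame nor any entity Kwame controls holds any voting interest in Marlow.
So Kwame does not control Marlow.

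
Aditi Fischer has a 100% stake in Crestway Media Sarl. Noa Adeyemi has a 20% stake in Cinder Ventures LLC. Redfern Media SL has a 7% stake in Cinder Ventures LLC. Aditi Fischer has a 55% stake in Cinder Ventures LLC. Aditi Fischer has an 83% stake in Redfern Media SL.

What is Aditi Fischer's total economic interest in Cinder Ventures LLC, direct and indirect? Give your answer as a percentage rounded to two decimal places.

Aditi reaches Cinder along 2 paths.
Direct stake: 55% = 55%.
Via Redfern: 83% × 7% = 5.81%.
Total: 55% + 5.81% = 60.81%.

60.81%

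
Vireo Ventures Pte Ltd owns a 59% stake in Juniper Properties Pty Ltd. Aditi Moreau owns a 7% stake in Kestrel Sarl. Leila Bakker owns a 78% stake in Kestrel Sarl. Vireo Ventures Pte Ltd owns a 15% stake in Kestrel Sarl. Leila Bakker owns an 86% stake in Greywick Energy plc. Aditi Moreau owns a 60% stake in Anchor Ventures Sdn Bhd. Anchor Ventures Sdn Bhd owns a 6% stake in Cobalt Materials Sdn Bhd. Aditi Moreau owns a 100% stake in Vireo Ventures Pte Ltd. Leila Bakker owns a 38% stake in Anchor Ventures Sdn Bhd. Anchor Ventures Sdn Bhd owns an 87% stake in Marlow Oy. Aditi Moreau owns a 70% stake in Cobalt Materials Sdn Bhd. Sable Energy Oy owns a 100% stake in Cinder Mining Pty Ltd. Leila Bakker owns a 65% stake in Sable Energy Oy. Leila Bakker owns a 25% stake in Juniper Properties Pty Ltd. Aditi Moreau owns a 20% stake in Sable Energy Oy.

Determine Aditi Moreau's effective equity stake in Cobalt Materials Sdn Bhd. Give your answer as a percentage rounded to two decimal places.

73.60%

Aditi reaches Cobalt along 2 paths.
Direct stake: 70% = 70%.
Via Anchor: 60% × 6% = 3.6%.
Total: 70% + 3.6% = 73.6%.
Rounded: 73.60%.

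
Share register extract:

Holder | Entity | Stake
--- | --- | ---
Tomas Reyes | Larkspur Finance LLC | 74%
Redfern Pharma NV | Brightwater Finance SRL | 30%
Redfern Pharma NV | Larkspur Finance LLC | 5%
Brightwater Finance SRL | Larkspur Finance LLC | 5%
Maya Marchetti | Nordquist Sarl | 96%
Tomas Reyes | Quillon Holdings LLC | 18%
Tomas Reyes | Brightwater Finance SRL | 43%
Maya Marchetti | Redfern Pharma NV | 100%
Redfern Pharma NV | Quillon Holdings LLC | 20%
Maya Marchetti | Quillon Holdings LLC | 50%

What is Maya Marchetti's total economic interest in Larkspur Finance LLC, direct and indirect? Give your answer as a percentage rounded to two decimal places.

6.50%

Maya reaches Larkspur along 2 paths.
Via Redfern → Brightwater: 100% × 30% × 5% = 1.5%.
Via Redfern: 100% × 5% = 5%.
Total: 1.5% + 5% = 6.5%.
Rounded: 6.50%.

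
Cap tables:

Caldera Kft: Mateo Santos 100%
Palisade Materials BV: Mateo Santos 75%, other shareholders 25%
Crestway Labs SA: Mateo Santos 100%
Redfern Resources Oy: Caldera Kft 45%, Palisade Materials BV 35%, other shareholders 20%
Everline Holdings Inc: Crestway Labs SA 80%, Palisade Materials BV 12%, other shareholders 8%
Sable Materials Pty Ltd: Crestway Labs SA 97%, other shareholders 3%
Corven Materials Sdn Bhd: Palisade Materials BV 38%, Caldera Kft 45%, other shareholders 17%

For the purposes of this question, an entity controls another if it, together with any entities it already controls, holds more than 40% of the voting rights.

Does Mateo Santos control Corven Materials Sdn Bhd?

Yes

Mateo holds 75% of Palisade, so Mateo controls Palisade.
Mateo holds 100% of Caldera, so Mateo controls Caldera.
Palisade and Caldera together hold 38% + 45% = 83% of Corven, so Mateo controls Corven.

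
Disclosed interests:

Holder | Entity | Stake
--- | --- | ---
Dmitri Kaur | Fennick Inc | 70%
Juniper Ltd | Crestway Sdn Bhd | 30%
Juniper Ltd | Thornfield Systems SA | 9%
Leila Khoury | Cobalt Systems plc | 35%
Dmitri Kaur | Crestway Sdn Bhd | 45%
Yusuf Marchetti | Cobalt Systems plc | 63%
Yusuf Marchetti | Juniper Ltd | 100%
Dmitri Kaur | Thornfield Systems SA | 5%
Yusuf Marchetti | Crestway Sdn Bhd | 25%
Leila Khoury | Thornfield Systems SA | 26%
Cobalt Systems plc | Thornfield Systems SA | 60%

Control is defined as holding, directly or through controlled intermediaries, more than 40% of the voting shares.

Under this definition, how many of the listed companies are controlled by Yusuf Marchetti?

Yusuf holds 100% of Juniper, so Yusuf controls Juniper.
Yusuf holds 63% of Cobalt, so Yusuf controls Cobalt.
Juniper and Yusuf together hold 30% + 25% = 55% of Crestway, so Yusuf controls Crestway.
Cobalt and Juniper together hold 60% + 9% = 69% of Thornfield, so Yusuf controls Thornfield.
No other company's threshold is met.
Yusuf controls 4 companies.

4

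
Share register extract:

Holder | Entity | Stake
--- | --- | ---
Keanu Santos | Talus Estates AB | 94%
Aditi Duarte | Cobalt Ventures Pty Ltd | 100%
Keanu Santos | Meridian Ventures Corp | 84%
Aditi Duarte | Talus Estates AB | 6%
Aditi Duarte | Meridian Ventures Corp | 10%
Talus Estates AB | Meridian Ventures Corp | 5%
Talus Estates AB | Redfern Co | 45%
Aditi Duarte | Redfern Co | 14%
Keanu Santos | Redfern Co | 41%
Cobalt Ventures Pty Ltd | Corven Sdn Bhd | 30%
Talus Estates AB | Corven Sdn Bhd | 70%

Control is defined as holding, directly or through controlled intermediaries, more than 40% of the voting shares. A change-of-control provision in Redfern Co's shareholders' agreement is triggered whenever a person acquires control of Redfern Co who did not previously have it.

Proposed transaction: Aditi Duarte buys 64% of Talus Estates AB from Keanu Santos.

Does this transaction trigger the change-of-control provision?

Yes

The purchase adds only to Aditi's holdings (Keanu's stake shrinks), so Aditi is the only person who could newly come to control Redfern.
Aditi holds 100% of Cobalt, so Aditi controls Cobalt.
In Redfern, Aditi's side holds only 14%, not > 40%.
So before the transaction, Aditi does not control Redfern.
After the purchase, Aditi's direct stake in Talus rises to 6% + 64% = 70%, and Keanu's stake falls to 30%.
Aditi holds 70% of Talus, so Aditi controls Talus.
Talus and Aditi together hold 45% + 14% = 59% of Redfern, so Aditi controls Redfern.
Aditi did not control Redfern before and does after, so the clause is triggered.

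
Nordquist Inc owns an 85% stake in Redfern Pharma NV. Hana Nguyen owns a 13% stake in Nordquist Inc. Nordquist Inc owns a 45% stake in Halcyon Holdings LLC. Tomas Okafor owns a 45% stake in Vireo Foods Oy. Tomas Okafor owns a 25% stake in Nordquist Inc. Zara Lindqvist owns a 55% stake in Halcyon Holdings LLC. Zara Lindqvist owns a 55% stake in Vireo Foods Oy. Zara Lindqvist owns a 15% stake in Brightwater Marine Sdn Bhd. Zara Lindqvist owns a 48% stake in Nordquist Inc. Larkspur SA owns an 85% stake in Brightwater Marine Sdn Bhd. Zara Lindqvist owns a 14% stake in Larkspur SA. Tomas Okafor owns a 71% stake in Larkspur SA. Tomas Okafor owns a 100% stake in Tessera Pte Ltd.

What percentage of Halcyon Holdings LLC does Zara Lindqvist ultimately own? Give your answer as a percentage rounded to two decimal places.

76.60%

Zara reaches Halcyon along 2 paths.
Direct stake: 55% = 55%.
Via Nordquist: 48% × 45% = 21.6%.
Total: 55% + 21.6% = 76.6%.
Rounded: 76.60%.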